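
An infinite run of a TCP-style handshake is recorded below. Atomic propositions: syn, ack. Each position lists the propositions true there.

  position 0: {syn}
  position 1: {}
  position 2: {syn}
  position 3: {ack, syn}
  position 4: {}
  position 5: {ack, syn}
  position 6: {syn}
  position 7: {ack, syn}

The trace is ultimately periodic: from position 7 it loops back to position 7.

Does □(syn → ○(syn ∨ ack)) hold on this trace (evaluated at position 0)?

syn → ○(syn ∨ ack) must hold at every position from 0 onward. It fails at position 0, so □(syn → ○(syn ∨ ack)) is false.
Positions where syn holds: 0, 2, 3, 5, 6, 7.
Check ○(syn ∨ ack) at each: 0→fails, 2→ok, 3→fails, 5→ok, 6→ok, 7→ok.

No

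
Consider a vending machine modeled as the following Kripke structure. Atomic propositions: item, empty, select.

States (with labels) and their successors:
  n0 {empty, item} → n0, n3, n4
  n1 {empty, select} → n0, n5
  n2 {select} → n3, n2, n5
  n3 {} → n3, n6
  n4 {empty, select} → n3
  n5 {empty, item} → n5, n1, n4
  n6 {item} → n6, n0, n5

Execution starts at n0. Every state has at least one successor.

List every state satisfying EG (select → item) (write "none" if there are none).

States satisfying select → item: {n0, n3, n5, n6}.
States satisfying EG (select → item): {n0, n3, n5, n6}.

{n0, n3, n5, n6}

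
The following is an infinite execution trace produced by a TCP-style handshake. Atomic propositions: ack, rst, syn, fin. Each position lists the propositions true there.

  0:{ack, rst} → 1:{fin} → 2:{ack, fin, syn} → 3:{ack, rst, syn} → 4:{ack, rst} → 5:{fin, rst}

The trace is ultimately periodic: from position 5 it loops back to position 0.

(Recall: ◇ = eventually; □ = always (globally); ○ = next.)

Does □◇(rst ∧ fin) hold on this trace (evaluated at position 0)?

Holds

◇(rst ∧ fin) holds at every position 0..5, and those are all positions ever visited, so □◇(rst ∧ fin) holds.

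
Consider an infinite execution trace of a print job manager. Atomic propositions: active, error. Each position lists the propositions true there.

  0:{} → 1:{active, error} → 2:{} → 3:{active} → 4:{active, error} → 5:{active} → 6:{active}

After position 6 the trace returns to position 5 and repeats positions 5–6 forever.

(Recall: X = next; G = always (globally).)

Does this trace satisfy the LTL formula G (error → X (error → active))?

error → X (error → active) holds at every position 0..6, and those are all positions ever visited, so G (error → X (error → active)) holds.
Positions where error holds: 1, 4.
Check X (error → active) at each: 1→ok, 4→ok.

Holds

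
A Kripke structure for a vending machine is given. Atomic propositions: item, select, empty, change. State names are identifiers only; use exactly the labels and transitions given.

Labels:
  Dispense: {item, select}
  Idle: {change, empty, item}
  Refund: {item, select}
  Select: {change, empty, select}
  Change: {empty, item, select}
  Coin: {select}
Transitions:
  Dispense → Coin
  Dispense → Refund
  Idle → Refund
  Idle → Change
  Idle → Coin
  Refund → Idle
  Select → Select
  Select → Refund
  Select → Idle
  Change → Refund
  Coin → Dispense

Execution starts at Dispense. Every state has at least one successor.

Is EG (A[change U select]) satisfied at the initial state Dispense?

Holds

States satisfying A[change U select]: {Dispense, Idle, Refund, Select, Change, Coin}.
States satisfying EG (A[change U select]): {Dispense, Idle, Refund, Select, Change, Coin}.
Dispense ∈ Sat(EG (A[change U select])).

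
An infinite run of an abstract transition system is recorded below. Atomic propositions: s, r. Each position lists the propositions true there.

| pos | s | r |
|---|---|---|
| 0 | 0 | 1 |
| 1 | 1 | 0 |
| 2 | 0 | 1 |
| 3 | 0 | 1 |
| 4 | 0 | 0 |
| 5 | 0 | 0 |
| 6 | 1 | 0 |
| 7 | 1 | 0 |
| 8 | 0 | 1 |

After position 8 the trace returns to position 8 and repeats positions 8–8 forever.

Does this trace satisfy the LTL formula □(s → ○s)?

Violated

s → ○s must hold at every position from 0 onward. It fails at position 1, so □(s → ○s) is false.
Positions where s holds: 1, 6, 7.
Check ○s at each: 1→fails, 6→ok, 7→fails.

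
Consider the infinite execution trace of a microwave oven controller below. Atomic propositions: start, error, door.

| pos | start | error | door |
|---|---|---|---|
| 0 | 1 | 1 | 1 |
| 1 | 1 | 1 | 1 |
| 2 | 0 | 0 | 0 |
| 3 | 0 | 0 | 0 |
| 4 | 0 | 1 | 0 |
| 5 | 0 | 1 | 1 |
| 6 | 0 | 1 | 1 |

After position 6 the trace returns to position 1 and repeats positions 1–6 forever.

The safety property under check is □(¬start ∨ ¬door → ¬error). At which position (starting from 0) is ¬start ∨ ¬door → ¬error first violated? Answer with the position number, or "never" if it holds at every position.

Check ¬start ∨ ¬door → ¬error at each position in order: 0 ✓, 1 ✓, 2 ✓, 3 ✓.
At position 4 the labels are {error}, so ¬start ∨ ¬door → ¬error is false there. This is the first violation.

4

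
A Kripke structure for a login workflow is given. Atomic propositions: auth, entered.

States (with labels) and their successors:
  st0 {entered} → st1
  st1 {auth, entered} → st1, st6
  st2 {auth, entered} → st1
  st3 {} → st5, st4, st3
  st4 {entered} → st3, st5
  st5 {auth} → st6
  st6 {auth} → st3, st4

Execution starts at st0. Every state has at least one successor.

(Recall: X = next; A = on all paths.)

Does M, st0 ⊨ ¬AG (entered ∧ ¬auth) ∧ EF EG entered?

States satisfying entered ∧ ¬auth: {st0, st4}.
States satisfying AG (entered ∧ ¬auth): ∅.
States satisfying ¬AG (entered ∧ ¬auth): {st0, st1, st2, st3, st4, st5, st6}.
States satisfying EG entered: {st0, st1, st2}.
States satisfying EF EG entered: {st0, st1, st2}.
States satisfying ¬AG (entered ∧ ¬auth) ∧ EF EG entered: {st0, st1, st2}.
st0 ∈ Sat(¬AG (entered ∧ ¬auth) ∧ EF EG entered).

Yes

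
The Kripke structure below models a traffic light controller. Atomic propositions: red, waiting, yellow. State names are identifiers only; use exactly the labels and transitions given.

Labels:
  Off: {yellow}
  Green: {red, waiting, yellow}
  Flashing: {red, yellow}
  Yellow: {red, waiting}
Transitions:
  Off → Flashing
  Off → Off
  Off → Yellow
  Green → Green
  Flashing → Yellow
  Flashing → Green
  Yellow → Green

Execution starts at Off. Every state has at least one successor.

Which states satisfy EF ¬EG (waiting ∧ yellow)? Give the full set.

States satisfying ¬EG (waiting ∧ yellow): {Off, Flashing, Yellow}.
States satisfying EF ¬EG (waiting ∧ yellow): {Off, Flashing, Yellow}.

{Off, Flashing, Yellow}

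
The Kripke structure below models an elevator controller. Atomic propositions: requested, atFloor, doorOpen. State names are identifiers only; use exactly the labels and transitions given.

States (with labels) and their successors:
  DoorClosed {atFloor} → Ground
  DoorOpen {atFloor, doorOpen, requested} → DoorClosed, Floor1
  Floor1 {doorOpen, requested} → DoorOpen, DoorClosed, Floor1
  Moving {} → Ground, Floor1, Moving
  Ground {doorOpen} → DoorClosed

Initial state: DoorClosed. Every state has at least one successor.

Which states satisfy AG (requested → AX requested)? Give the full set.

{DoorClosed, Ground}

States satisfying requested → AX requested: {DoorClosed, Moving, Ground}.
States satisfying AG (requested → AX requested): {DoorClosed, Ground}.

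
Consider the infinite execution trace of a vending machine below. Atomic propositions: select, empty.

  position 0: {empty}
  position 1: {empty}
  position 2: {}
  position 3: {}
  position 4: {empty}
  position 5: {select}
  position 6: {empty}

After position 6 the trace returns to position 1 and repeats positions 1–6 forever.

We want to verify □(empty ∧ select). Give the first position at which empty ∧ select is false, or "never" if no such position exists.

0

At position 0 the labels are {empty}, so empty ∧ select is false there. This is the first violation.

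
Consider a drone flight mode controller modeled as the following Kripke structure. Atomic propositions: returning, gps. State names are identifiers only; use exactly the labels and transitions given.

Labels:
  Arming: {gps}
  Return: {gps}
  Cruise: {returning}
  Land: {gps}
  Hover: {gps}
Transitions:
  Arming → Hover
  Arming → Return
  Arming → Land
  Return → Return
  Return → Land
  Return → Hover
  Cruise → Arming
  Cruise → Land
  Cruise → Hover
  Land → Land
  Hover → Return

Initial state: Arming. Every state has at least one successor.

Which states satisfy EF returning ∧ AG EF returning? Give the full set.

none

States satisfying returning: {Cruise}.
States satisfying EF returning: {Cruise}.
States satisfying AG EF returning: ∅.
States satisfying EF returning ∧ AG EF returning: ∅.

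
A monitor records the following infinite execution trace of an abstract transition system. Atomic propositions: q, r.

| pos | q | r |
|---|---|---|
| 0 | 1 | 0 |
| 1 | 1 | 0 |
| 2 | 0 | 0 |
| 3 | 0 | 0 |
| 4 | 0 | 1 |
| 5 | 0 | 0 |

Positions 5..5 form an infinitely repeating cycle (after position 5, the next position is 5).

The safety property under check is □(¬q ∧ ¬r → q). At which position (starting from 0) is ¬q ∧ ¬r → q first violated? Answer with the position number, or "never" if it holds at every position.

Check ¬q ∧ ¬r → q at each position in order: 0 ✓, 1 ✓.
At position 2 the labels are {}, so ¬q ∧ ¬r → q is false there. This is the first violation.

2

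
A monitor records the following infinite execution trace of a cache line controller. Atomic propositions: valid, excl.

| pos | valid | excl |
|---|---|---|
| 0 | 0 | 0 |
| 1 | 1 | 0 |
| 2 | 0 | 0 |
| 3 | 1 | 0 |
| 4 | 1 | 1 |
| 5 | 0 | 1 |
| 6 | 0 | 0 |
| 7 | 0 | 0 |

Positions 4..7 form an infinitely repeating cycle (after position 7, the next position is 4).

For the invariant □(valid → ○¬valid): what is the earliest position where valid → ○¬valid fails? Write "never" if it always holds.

Check valid → ○¬valid at each position in order: 0 ✓, 1 ✓, 2 ✓.
At position 3 the labels are {valid} and the next position 4 has {excl, valid}, so valid → ○¬valid is false there. This is the first violation.

3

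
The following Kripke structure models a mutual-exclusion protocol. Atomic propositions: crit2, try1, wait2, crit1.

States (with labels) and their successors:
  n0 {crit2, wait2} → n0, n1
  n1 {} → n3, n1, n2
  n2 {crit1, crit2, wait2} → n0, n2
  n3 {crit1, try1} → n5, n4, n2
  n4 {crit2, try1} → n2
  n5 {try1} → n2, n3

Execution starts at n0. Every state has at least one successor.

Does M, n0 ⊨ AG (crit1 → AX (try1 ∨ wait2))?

Yes

States satisfying crit1 → AX (try1 ∨ wait2): {n0, n1, n2, n3, n4, n5}.
States satisfying AG (crit1 → AX (try1 ∨ wait2)): {n0, n1, n2, n3, n4, n5}.
Every state reachable from n0 satisfies crit1 → AX (try1 ∨ wait2).
n0 ∈ Sat(AG (crit1 → AX (try1 ∨ wait2))).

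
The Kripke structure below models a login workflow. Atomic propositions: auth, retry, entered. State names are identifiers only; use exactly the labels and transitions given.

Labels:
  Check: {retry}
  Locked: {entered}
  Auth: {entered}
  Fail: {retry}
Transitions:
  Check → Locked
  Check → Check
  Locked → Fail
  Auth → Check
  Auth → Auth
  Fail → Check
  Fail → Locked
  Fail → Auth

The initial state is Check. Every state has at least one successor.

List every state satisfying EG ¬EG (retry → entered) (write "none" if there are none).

States satisfying ¬EG (retry → entered): {Check, Locked, Fail}.
States satisfying EG ¬EG (retry → entered): {Check, Locked, Fail}.

{Check, Locked, Fail}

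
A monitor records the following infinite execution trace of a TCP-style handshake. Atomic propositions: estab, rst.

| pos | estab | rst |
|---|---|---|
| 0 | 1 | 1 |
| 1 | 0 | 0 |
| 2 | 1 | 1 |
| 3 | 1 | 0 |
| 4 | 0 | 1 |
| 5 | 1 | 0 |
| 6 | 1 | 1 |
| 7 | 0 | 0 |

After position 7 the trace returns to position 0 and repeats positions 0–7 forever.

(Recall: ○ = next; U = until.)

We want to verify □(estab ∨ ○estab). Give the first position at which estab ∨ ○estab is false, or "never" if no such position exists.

estab ∨ ○estab holds at every position 0..7, and those are all the positions the trace ever visits, so the invariant □(estab ∨ ○estab) is never violated.

never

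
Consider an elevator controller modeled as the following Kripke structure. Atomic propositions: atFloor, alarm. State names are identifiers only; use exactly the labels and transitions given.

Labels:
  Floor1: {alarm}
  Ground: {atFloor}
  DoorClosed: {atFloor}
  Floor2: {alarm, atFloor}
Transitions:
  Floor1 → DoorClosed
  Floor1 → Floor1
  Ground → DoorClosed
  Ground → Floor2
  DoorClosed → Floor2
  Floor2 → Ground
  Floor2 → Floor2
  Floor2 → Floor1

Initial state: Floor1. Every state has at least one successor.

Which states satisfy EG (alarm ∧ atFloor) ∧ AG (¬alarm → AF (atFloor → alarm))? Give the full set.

States satisfying alarm ∧ atFloor: {Floor2}.
States satisfying EG (alarm ∧ atFloor): {Floor2}.
States satisfying ¬alarm → AF (atFloor → alarm): {Floor1, Ground, DoorClosed, Floor2}.
States satisfying AG (¬alarm → AF (atFloor → alarm)): {Floor1, Ground, DoorClosed, Floor2}.
States satisfying EG (alarm ∧ atFloor) ∧ AG (¬alarm → AF (atFloor → alarm)): {Floor2}.

{Floor2}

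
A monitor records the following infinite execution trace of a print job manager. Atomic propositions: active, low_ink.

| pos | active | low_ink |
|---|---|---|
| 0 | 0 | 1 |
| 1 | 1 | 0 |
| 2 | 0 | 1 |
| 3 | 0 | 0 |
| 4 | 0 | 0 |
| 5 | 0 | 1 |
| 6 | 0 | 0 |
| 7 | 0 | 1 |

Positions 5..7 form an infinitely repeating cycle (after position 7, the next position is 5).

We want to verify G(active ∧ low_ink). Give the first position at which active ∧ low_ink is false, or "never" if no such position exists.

At position 0 the labels are {low_ink}, so active ∧ low_ink is false there. This is the first violation.

0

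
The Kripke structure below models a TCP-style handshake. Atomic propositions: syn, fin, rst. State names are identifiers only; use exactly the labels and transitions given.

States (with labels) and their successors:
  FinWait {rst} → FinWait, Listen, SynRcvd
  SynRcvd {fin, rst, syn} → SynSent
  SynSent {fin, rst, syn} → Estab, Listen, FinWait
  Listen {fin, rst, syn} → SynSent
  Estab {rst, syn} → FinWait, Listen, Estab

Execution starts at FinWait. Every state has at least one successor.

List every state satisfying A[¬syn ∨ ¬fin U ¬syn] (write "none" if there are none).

States satisfying ¬syn ∨ ¬fin: {FinWait, Estab}.
States satisfying ¬syn: {FinWait}.
States satisfying A[¬syn ∨ ¬fin U ¬syn]: {FinWait}.

{FinWait}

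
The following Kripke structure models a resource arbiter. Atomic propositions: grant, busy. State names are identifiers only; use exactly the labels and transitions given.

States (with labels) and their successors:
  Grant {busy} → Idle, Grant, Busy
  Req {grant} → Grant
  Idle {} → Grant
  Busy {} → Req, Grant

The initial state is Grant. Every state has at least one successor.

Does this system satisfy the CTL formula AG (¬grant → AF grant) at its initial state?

States satisfying ¬grant → AF grant: {Req}.
States satisfying AG (¬grant → AF grant): ∅.
Busy is reachable from Grant and violates ¬grant → AF grant, so AG fails at Grant.
Grant ∉ Sat(AG (¬grant → AF grant)).

Does not hold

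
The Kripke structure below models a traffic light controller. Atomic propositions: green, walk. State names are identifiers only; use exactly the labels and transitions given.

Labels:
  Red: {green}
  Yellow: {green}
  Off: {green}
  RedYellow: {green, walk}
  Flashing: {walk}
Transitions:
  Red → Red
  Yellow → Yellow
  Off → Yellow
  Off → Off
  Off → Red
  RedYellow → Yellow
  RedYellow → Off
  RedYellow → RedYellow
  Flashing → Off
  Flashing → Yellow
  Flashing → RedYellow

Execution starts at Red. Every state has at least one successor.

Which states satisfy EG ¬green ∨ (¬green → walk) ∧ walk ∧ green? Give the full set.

{RedYellow}

States satisfying ¬green: {Flashing}.
States satisfying EG ¬green: ∅.
States satisfying ¬green → walk: {Red, Yellow, Off, RedYellow, Flashing}.
States satisfying walk ∧ green: {RedYellow}.
States satisfying (¬green → walk) ∧ walk ∧ green: {RedYellow}.
States satisfying EG ¬green ∨ (¬green → walk) ∧ walk ∧ green: {RedYellow}.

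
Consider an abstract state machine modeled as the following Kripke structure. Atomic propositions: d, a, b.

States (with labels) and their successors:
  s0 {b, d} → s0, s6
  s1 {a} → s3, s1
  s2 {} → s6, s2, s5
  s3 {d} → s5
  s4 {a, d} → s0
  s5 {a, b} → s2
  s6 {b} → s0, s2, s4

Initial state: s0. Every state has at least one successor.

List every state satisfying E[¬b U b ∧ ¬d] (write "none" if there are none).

{s1, s2, s3, s5, s6}

States satisfying ¬b: {s1, s2, s3, s4}.
States satisfying b ∧ ¬d: {s5, s6}.
States satisfying E[¬b U b ∧ ¬d]: {s1, s2, s3, s5, s6}.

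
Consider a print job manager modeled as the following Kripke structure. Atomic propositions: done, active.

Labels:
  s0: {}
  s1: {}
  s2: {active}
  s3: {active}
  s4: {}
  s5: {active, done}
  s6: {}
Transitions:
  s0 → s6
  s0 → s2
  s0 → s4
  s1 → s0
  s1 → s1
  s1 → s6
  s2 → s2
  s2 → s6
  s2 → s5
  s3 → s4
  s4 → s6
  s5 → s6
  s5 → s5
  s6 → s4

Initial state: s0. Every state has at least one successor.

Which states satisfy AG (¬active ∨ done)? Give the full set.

States satisfying ¬active ∨ done: {s0, s1, s4, s5, s6}.
States satisfying AG (¬active ∨ done): {s4, s5, s6}.

{s4, s5, s6}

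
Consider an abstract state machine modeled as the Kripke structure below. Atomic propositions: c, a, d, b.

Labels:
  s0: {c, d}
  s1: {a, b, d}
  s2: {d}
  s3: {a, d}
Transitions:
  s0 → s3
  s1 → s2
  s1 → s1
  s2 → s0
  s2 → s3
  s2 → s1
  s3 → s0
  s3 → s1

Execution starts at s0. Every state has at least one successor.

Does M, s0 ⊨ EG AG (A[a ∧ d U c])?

Violated

States satisfying AG (A[a ∧ d U c]): ∅.
States satisfying EG AG (A[a ∧ d U c]): ∅.
No suitable path/successor from s0 witnesses the formula.
s0 ∉ Sat(EG AG (A[a ∧ d U c])).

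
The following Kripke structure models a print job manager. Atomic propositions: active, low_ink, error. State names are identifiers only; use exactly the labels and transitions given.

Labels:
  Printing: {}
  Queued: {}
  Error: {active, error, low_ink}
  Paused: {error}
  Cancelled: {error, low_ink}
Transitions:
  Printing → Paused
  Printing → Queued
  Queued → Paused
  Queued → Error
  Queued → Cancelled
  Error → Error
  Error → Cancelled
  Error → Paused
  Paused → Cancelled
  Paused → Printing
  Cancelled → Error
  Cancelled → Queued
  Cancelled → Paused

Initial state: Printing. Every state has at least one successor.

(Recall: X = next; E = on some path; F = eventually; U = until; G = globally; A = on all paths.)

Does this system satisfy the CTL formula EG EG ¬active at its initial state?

States satisfying EG ¬active: {Printing, Queued, Paused, Cancelled}.
States satisfying EG EG ¬active: {Printing, Queued, Paused, Cancelled}.
Printing ∈ Sat(EG EG ¬active).

Yes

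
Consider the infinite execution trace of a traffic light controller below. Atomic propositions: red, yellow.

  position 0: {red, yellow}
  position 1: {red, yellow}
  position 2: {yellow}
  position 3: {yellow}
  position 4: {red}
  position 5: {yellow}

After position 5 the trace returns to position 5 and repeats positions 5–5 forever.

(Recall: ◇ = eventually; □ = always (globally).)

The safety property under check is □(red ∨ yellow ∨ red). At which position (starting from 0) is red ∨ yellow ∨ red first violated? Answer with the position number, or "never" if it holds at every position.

never

red ∨ yellow ∨ red holds at every position 0..5, and those are all the positions the trace ever visits, so the invariant □(red ∨ yellow ∨ red) is never violated.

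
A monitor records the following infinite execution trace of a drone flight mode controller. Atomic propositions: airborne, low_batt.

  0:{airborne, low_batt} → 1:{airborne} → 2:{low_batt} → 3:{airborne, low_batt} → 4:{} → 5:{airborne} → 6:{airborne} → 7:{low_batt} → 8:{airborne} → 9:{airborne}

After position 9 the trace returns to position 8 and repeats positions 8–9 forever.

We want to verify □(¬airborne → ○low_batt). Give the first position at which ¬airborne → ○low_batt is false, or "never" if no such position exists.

Check ¬airborne → ○low_batt at each position in order: 0 ✓, 1 ✓, 2 ✓, 3 ✓.
At position 4 the labels are {} and the next position 5 has {airborne}, so ¬airborne → ○low_batt is false there. This is the first violation.

4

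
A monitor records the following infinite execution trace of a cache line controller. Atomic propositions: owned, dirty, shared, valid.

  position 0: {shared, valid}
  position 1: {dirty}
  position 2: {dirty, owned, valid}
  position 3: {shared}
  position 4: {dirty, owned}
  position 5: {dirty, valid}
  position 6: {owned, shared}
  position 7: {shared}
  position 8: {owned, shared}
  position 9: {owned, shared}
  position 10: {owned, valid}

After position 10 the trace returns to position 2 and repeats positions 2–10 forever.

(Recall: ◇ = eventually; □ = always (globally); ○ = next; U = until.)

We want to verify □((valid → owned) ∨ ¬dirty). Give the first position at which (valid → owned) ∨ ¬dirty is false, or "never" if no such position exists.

5

Check (valid → owned) ∨ ¬dirty at each position in order: 0 ✓, 1 ✓, 2 ✓, 3 ✓, 4 ✓.
At position 5 the labels are {dirty, valid}, so (valid → owned) ∨ ¬dirty is false there. This is the first violation.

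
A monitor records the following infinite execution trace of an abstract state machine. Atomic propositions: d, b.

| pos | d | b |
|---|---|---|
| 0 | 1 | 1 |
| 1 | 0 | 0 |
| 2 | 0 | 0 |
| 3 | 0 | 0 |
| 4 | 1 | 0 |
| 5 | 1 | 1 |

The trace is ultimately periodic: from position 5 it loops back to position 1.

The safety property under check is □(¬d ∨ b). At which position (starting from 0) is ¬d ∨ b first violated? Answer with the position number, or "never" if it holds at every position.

Check ¬d ∨ b at each position in order: 0 ✓, 1 ✓, 2 ✓, 3 ✓.
At position 4 the labels are {d}, so ¬d ∨ b is false there. This is the first violation.

4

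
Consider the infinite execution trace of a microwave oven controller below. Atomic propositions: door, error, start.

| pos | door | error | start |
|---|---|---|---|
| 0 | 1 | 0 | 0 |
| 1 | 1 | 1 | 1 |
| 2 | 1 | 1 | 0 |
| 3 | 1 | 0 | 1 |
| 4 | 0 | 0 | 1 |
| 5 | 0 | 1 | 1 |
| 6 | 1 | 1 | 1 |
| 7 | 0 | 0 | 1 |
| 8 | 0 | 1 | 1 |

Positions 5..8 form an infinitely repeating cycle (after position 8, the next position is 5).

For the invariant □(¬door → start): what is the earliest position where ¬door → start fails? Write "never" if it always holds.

never

¬door → start holds at every position 0..8, and those are all the positions the trace ever visits, so the invariant □(¬door → start) is never violated.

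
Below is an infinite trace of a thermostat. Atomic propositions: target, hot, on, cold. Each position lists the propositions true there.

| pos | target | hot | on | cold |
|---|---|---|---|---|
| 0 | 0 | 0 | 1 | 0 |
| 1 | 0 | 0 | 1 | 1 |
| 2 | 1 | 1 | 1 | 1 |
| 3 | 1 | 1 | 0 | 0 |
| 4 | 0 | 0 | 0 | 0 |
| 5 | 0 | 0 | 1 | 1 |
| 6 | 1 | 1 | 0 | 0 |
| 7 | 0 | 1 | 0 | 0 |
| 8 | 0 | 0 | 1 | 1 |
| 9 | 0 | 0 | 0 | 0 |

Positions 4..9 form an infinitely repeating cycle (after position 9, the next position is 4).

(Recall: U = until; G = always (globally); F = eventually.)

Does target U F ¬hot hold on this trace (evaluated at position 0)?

Holds

Walking from position 0: F ¬hot first holds at position 0, and target holds at every earlier position along the way, so target U F ¬hot holds.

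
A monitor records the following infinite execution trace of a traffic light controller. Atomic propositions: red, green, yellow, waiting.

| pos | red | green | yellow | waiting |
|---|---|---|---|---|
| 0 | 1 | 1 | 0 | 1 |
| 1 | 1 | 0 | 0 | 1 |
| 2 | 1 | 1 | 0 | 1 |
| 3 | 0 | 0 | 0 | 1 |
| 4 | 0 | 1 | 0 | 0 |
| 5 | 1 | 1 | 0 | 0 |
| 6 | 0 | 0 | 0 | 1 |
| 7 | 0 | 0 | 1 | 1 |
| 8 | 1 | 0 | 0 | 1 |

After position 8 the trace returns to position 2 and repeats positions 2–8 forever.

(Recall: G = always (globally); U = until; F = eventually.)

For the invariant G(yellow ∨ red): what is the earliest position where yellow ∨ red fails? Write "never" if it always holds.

3

Check yellow ∨ red at each position in order: 0 ✓, 1 ✓, 2 ✓.
At position 3 the labels are {waiting}, so yellow ∨ red is false there. This is the first violation.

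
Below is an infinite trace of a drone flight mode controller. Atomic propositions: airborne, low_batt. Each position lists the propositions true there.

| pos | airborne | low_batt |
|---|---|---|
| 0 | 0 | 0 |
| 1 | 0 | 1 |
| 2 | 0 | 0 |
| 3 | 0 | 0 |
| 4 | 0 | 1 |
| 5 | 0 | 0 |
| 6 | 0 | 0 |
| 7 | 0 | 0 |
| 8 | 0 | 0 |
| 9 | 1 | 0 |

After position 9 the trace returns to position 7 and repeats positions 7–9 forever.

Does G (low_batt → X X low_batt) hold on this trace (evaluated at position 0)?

Does not hold

low_batt → X X low_batt must hold at every position from 0 onward. It fails at position 1, so G (low_batt → X X low_batt) is false.
Positions where low_batt holds: 1, 4.
Check X X low_batt at each: 1→fails, 4→fails.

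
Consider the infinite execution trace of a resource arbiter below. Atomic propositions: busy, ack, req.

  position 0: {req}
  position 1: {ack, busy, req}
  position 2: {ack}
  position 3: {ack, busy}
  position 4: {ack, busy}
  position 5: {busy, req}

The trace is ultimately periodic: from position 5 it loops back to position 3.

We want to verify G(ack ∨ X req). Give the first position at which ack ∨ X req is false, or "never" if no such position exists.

5

Check ack ∨ X req at each position in order: 0 ✓, 1 ✓, 2 ✓, 3 ✓, 4 ✓.
At position 5 the labels are {busy, req} and the next position 3 has {ack, busy}, so ack ∨ X req is false there. This is the first violation.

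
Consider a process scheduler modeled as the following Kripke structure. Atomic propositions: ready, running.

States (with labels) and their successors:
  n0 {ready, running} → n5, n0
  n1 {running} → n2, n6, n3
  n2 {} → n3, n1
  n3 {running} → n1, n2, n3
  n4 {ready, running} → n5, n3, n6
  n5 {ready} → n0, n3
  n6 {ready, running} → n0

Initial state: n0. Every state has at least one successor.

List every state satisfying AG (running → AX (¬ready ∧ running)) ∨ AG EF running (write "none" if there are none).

{n0, n1, n2, n3, n4, n5, n6}

States satisfying running → AX (¬ready ∧ running): {n2, n5}.
States satisfying AG (running → AX (¬ready ∧ running)): ∅.
States satisfying EF running: {n0, n1, n2, n3, n4, n5, n6}.
States satisfying AG EF running: {n0, n1, n2, n3, n4, n5, n6}.
States satisfying AG (running → AX (¬ready ∧ running)) ∨ AG EF running: {n0, n1, n2, n3, n4, n5, n6}.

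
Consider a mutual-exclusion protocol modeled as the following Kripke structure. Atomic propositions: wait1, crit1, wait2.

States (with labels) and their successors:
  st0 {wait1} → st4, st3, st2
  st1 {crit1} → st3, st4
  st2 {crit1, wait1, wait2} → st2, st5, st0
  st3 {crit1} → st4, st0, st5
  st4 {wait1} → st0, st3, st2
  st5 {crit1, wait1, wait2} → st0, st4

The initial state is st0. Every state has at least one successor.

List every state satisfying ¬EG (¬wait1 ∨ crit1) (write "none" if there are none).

{st0, st1, st3, st4, st5}

States satisfying ¬wait1 ∨ crit1: {st1, st2, st3, st5}.
States satisfying EG (¬wait1 ∨ crit1): {st2}.
States satisfying ¬EG (¬wait1 ∨ crit1): {st0, st1, st3, st4, st5}.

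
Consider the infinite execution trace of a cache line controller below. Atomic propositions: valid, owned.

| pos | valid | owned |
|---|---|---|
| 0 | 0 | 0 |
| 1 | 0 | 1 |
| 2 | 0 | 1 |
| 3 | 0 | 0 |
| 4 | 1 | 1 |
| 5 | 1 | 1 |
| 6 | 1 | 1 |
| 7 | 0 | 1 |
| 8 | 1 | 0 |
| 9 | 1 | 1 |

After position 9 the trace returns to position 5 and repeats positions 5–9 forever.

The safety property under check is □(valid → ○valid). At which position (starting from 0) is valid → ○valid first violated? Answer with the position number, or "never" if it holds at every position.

6

Check valid → ○valid at each position in order: 0 ✓, 1 ✓, 2 ✓, 3 ✓, 4 ✓, 5 ✓.
At position 6 the labels are {owned, valid} and the next position 7 has {owned}, so valid → ○valid is false there. This is the first violation.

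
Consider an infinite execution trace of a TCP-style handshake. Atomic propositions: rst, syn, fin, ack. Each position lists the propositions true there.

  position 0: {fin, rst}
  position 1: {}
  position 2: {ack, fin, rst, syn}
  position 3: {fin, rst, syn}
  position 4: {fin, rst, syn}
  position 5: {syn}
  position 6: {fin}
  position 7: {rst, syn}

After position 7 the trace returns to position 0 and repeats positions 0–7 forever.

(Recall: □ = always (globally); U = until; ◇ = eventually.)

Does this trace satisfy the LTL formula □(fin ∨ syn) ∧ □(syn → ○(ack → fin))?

Does not hold

fin ∨ syn must hold at every position from 0 onward. It fails at position 1, so □(fin ∨ syn) is false.
syn → ○(ack → fin) holds at every position 0..7, and those are all positions ever visited, so □(syn → ○(ack → fin)) holds.
Positions where syn holds: 2, 3, 4, 5, 7.
Check ○(ack → fin) at each: 2→ok, 3→ok, 4→ok, 5→ok, 7→ok.
At position 0: □(fin ∨ syn) is false; □(syn → ○(ack → fin)) is true; so □(fin ∨ syn) ∧ □(syn → ○(ack → fin)) is false.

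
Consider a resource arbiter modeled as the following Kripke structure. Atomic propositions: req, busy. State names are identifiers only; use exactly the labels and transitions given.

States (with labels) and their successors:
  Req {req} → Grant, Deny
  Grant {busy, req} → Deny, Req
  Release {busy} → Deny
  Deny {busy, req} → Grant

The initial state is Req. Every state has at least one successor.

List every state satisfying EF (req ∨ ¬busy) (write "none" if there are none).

States satisfying req ∨ ¬busy: {Req, Grant, Deny}.
States satisfying EF (req ∨ ¬busy): {Req, Grant, Release, Deny}.

{Req, Grant, Release, Deny}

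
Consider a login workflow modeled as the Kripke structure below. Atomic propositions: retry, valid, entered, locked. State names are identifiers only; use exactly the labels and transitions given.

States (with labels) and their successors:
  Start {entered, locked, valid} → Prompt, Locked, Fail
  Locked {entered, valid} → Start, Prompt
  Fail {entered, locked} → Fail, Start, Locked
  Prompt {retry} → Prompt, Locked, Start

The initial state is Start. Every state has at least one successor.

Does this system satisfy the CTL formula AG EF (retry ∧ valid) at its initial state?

States satisfying EF (retry ∧ valid): ∅.
States satisfying AG EF (retry ∧ valid): ∅.
Fail is reachable from Start and violates EF (retry ∧ valid), so AG fails at Start.
Start ∉ Sat(AG EF (retry ∧ valid)).

Does not hold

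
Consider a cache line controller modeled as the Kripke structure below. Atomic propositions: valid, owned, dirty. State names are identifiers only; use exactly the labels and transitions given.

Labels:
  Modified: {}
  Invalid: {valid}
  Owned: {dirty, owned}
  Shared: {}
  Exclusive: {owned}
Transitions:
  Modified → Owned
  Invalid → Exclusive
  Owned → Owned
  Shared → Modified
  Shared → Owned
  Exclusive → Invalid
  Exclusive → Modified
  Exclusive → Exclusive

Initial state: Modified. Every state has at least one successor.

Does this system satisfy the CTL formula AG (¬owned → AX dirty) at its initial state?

Holds

States satisfying ¬owned → AX dirty: {Modified, Owned, Exclusive}.
States satisfying AG (¬owned → AX dirty): {Modified, Owned}.
Every state reachable from Modified satisfies ¬owned → AX dirty.
Modified ∈ Sat(AG (¬owned → AX dirty)).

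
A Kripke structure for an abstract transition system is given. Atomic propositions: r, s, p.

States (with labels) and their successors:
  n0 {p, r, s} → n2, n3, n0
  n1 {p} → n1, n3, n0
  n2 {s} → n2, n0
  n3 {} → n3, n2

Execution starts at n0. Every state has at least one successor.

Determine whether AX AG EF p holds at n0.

States satisfying AG EF p: {n0, n1, n2, n3}.
States satisfying AX AG EF p: {n0, n1, n2, n3}.
n0 ∈ Sat(AX AG EF p).

Yes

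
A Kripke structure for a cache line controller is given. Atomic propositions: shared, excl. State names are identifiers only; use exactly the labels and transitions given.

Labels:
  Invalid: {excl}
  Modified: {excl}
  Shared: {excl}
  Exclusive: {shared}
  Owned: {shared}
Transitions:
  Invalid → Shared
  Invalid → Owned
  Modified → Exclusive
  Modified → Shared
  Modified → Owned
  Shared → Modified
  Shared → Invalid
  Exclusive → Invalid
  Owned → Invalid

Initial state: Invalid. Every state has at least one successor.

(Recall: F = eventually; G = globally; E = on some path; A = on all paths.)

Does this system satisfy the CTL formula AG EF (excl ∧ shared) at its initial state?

Violated

States satisfying EF (excl ∧ shared): ∅.
States satisfying AG EF (excl ∧ shared): ∅.
Exclusive is reachable from Invalid and violates EF (excl ∧ shared), so AG fails at Invalid.
Invalid ∉ Sat(AG EF (excl ∧ shared)).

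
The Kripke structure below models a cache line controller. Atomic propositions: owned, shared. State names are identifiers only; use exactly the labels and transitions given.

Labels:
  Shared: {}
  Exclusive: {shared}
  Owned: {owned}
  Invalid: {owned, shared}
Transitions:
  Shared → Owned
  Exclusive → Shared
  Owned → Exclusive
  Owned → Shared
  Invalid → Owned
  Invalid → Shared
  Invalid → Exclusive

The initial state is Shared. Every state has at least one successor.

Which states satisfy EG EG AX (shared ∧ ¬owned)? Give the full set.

States satisfying EG AX (shared ∧ ¬owned): ∅.
States satisfying EG EG AX (shared ∧ ¬owned): ∅.

none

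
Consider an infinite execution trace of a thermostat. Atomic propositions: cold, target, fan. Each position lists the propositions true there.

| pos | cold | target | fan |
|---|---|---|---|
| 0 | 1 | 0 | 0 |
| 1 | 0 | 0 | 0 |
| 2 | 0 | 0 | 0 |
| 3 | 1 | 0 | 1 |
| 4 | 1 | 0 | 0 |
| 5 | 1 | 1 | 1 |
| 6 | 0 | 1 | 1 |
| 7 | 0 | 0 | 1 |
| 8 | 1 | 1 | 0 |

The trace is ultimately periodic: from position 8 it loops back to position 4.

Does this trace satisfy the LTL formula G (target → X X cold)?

No

target → X X cold must hold at every position from 0 onward. It fails at position 5, so G (target → X X cold) is false.
Positions where target holds: 5, 6, 8.
Check X X cold at each: 5→fails, 6→ok, 8→ok.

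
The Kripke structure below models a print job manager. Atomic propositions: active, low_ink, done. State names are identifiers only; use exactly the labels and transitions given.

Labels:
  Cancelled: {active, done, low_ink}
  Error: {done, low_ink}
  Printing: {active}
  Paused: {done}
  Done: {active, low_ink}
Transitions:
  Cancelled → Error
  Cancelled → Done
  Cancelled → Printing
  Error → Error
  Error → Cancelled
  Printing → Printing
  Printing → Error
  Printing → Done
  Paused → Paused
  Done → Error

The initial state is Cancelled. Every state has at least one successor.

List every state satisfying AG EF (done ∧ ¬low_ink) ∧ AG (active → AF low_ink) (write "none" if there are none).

{Paused}

States satisfying EF (done ∧ ¬low_ink): {Paused}.
States satisfying AG EF (done ∧ ¬low_ink): {Paused}.
States satisfying active → AF low_ink: {Cancelled, Error, Paused, Done}.
States satisfying AG (active → AF low_ink): {Paused}.
States satisfying AG EF (done ∧ ¬low_ink) ∧ AG (active → AF low_ink): {Paused}.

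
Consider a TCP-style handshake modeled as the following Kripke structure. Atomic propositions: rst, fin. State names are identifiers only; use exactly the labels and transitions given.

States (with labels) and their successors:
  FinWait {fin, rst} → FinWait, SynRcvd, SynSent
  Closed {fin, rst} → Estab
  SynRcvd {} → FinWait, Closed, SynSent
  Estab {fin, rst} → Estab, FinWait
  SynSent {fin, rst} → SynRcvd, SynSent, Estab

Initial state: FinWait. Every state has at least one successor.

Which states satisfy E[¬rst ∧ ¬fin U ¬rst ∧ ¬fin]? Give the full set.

States satisfying ¬rst ∧ ¬fin: {SynRcvd}.
States satisfying E[¬rst ∧ ¬fin U ¬rst ∧ ¬fin]: {SynRcvd}.

{SynRcvd}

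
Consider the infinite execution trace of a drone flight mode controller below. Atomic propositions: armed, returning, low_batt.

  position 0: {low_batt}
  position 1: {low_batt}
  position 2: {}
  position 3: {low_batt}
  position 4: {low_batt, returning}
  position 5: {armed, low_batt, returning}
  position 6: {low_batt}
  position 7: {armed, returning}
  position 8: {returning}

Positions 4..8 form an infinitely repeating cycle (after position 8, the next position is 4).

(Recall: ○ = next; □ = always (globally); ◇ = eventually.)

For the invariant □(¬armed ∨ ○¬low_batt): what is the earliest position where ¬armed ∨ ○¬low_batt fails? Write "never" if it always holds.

5

Check ¬armed ∨ ○¬low_batt at each position in order: 0 ✓, 1 ✓, 2 ✓, 3 ✓, 4 ✓.
At position 5 the labels are {armed, low_batt, returning} and the next position 6 has {low_batt}, so ¬armed ∨ ○¬low_batt is false there. This is the first violation.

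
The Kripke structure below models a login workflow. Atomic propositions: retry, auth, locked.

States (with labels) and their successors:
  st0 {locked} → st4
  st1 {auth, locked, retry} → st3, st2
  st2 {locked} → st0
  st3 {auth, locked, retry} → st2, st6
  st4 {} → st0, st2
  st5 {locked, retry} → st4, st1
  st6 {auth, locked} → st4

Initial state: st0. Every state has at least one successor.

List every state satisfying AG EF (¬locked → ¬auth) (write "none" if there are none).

States satisfying EF (¬locked → ¬auth): {st0, st1, st2, st3, st4, st5, st6}.
States satisfying AG EF (¬locked → ¬auth): {st0, st1, st2, st3, st4, st5, st6}.

{st0, st1, st2, st3, st4, st5, st6}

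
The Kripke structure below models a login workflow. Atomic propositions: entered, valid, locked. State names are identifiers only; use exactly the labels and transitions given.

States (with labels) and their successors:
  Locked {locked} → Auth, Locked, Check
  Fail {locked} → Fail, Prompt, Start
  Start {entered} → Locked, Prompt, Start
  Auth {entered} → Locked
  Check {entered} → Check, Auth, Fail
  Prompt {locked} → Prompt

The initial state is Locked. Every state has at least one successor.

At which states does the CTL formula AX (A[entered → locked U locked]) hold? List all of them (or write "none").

States satisfying A[entered → locked U locked]: {Locked, Fail, Prompt}.
States satisfying AX (A[entered → locked U locked]): {Auth, Prompt}.

{Auth, Prompt}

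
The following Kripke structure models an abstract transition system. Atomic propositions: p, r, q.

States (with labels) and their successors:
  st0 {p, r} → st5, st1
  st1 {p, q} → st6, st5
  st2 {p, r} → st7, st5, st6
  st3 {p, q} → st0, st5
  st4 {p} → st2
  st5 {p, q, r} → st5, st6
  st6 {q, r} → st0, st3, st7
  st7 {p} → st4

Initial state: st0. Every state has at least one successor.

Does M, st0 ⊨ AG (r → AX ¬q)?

States satisfying r → AX ¬q: {st1, st3, st4, st7}.
States satisfying AG (r → AX ¬q): ∅.
st0 is reachable from st0 and violates r → AX ¬q, so AG fails at st0.
st0 ∉ Sat(AG (r → AX ¬q)).

Violated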